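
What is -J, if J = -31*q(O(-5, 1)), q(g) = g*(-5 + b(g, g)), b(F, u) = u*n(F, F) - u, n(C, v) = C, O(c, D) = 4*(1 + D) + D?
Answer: 18693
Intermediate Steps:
O(c, D) = 4 + 5*D (O(c, D) = (4 + 4*D) + D = 4 + 5*D)
b(F, u) = -u + F*u (b(F, u) = u*F - u = F*u - u = -u + F*u)
q(g) = g*(-5 + g*(-1 + g))
J = -18693 (J = -31*(4 + 5*1)*(-5 + (4 + 5*1)*(-1 + (4 + 5*1))) = -31*(4 + 5)*(-5 + (4 + 5)*(-1 + (4 + 5))) = -279*(-5 + 9*(-1 + 9)) = -279*(-5 + 9*8) = -279*(-5 + 72) = -279*67 = -31*603 = -18693)
-J = -1*(-18693) = 18693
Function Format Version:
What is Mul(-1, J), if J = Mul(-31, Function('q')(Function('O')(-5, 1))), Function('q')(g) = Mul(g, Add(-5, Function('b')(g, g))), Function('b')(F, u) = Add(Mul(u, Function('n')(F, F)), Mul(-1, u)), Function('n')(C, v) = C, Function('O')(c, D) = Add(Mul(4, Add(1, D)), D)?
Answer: 18693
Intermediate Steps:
Function('O')(c, D) = Add(4, Mul(5, D)) (Function('O')(c, D) = Add(Add(4, Mul(4, D)), D) = Add(4, Mul(5, D)))
Function('b')(F, u) = Add(Mul(-1, u), Mul(F, u)) (Function('b')(F, u) = Add(Mul(u, F), Mul(-1, u)) = Add(Mul(F, u), Mul(-1, u)) = Add(Mul(-1, u), Mul(F, u)))
Function('q')(g) = Mul(g, Add(-5, Mul(g, Add(-1, g))))
J = -18693 (J = Mul(-31, Mul(Add(4, Mul(5, 1)), Add(-5, Mul(Add(4, Mul(5, 1)), Add(-1, Add(4, Mul(5, 1))))))) = Mul(-31, Mul(Add(4, 5), Add(-5, Mul(Add(4, 5), Add(-1, Add(4, 5)))))) = Mul(-31, Mul(9, Add(-5, Mul(9, Add(-1, 9))))) = Mul(-31, Mul(9, Add(-5, Mul(9, 8)))) = Mul(-31, Mul(9, Add(-5, 72))) = Mul(-31, Mul(9, 67)) = Mul(-31, 603) = -18693)
Mul(-1, J) = Mul(-1, -18693) = 18693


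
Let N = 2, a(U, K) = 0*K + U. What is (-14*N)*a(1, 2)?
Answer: -28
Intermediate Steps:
a(U, K) = U (a(U, K) = 0 + U = U)
(-14*N)*a(1, 2) = -14*2*1 = -28*1 = -28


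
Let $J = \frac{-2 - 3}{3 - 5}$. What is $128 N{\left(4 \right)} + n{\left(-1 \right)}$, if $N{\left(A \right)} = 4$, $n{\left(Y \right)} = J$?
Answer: $\frac{1029}{2} \approx 514.5$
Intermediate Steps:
$J = \frac{5}{2}$ ($J = - \frac{5}{-2} = \left(-5\right) \left(- \frac{1}{2}\right) = \frac{5}{2} \approx 2.5$)
$n{\left(Y \right)} = \frac{5}{2}$
$128 N{\left(4 \right)} + n{\left(-1 \right)} = 128 \cdot 4 + \frac{5}{2} = 512 + \frac{5}{2} = \frac{1029}{2}$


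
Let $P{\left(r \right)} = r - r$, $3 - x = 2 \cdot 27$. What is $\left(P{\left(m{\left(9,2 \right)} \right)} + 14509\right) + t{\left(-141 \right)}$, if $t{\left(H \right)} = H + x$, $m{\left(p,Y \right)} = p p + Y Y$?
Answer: $14317$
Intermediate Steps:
$x = -51$ ($x = 3 - 2 \cdot 27 = 3 - 54 = -51$)
$m{\left(p,Y \right)} = Y^{2} + p^{2}$ ($m{\left(p,Y \right)} = p^{2} + Y^{2} = Y^{2} + p^{2}$)
$P{\left(r \right)} = 0$
$t{\left(H \right)} = -51 + H$ ($t{\left(H \right)} = H - 51 = -51 + H$)
$\left(P{\left(m{\left(9,2 \right)} \right)} + 14509\right) + t{\left(-141 \right)} = \left(0 + 14509\right) - 192 = 14509 - 192 = 14317$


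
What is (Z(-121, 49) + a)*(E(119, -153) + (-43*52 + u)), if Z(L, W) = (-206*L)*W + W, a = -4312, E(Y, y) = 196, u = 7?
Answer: -2474386663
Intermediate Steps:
Z(L, W) = W - 206*L*W (Z(L, W) = -206*L*W + W = W - 206*L*W)
(Z(-121, 49) + a)*(E(119, -153) + (-43*52 + u)) = (49*(1 - 206*(-121)) - 4312)*(196 + (-43*52 + 7)) = (49*(1 + 24926) - 4312)*(196 + (-2236 + 7)) = (49*24927 - 4312)*(196 - 2229) = (1221423 - 4312)*(-2033) = 1217111*(-2033) = -2474386663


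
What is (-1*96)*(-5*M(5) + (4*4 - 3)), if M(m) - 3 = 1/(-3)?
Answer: 32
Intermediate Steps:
M(m) = 8/3 (M(m) = 3 + 1/(-3) = 3 - ⅓ = 8/3)
(-1*96)*(-5*M(5) + (4*4 - 3)) = (-1*96)*(-5*8/3 + (4*4 - 3)) = -96*(-40/3 + (16 - 3)) = -96*(-40/3 + 13) = -96*(-⅓) = 32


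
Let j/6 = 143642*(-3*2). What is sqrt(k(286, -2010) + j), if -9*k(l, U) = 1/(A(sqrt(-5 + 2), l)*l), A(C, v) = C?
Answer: sqrt(-34261078449312 + 858*I*sqrt(3))/2574 ≈ 4.9318e-8 + 2274.0*I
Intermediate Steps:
j = -5171112 (j = 6*(143642*(-3*2)) = 6*(143642*(-6)) = 6*(-861852) = -5171112)
k(l, U) = I*sqrt(3)/(27*l) (k(l, U) = -1/(l*sqrt(-5 + 2))/9 = -(-I*sqrt(3)/(3*l))/9 = -(-1)*I*sqrt(3)/(27*l) = I*sqrt(3)/(27*l))
sqrt(k(286, -2010) + j) = sqrt((1/27)*I*sqrt(3)/286 - 5171112) = sqrt((1/27)*I*sqrt(3)*(1/286) - 5171112) = sqrt(I*sqrt(3)/7722 - 5171112) = sqrt(-5171112 + I*sqrt(3)/7722)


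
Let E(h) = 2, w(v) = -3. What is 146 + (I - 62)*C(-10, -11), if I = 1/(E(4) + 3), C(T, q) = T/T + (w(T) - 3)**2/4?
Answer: -472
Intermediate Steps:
C(T, q) = 10 (C(T, q) = T/T + (-3 - 3)**2/4 = 1 + (-6)**2*(1/4) = 1 + 36*(1/4) = 1 + 9 = 10)
I = 1/5 (I = 1/(2 + 3) = 1/5 ≈ 0.20000)
146 + (I - 62)*C(-10, -11) = 146 + (1/5 - 62)*10 = 146 - 309/5*10 = 146 - 618 = -472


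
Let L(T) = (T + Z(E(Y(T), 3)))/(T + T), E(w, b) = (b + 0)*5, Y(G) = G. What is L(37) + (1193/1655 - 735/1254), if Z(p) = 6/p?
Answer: 8192418/12798115 ≈ 0.64013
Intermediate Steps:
E(w, b) = 5*b (E(w, b) = b*5 = 5*b)
L(T) = (2/5 + T)/(2*T) (L(T) = (T + 6/((5*3)))/(T + T) = (T + 6/15)/((2*T)) = (T + 6*(1/15))*(1/(2*T)) = (T + 2/5)*(1/(2*T)) = (2/5 + T)*(1/(2*T)) = (2/5 + T)/(2*T))
L(37) + (1193/1655 - 735/1254) = (1/10)*(2 + 5*37)/37 + (1193/1655 - 735/1254) = (1/10)*(1/37)*(2 + 185) + (1193*(1/1655) - 735*1/1254) = (1/10)*(1/37)*187 + (1193/1655 - 245/418) = 187/370 + 93199/691790 = 8192418/12798115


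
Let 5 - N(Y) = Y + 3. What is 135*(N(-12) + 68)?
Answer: 11070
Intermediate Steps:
N(Y) = 2 - Y (N(Y) = 5 - (Y + 3) = 5 - (3 + Y) = 5 + (-3 - Y) = 2 - Y)
135*(N(-12) + 68) = 135*((2 - 1*(-12)) + 68) = 135*((2 + 12) + 68) = 135*(14 + 68) = 135*82 = 11070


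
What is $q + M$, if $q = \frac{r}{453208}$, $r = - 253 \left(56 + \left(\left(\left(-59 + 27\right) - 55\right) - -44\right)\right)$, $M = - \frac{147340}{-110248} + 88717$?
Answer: $\frac{554104470880847}{6245659448} \approx 88718.0$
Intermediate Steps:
$M = \frac{2445254789}{27562}$ ($M = \left(-147340\right) \left(- \frac{1}{110248}\right) + 88717 = \frac{36835}{27562} + 88717 = \frac{2445254789}{27562} \approx 88718.0$)
$r = -3289$ ($r = - 253 \left(56 + \left(\left(-32 - 55\right) + 44\right)\right) = - 253 \left(56 + \left(-87 + 44\right)\right) = - 253 \left(56 - 43\right) = \left(-253\right) 13 = -3289$)
$q = - \frac{3289}{453208} \approx -0.0072572$
$q + M = - \frac{3289}{453208} + \frac{2445254789}{27562} = \frac{554104470880847}{6245659448}$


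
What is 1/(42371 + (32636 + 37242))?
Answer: 1/112249 ≈ 8.9088e-6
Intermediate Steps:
1/(42371 + (32636 + 37242)) = 1/(42371 + 69878) = 1/112249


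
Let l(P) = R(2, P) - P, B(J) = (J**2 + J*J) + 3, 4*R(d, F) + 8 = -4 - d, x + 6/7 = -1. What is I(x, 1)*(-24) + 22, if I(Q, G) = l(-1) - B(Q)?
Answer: 15658/49 ≈ 319.55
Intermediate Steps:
x = -13/7 (x = -6/7 - 1 = -13/7 ≈ -1.8571)
R(d, F) = -3 - d/4 (R(d, F) = -2 + (-4 - d)/4 = -2 + (-1 - d/4) = -3 - d/4)
B(J) = 3 + 2*J**2 (B(J) = (J**2 + J**2) + 3 = 2*J**2 + 3 = 3 + 2*J**2)
l(P) = -7/2 - P (l(P) = (-3 - 1/4*2) - P = (-3 - 1/2) - P = -7/2 - P)
I(Q, G) = -11/2 - 2*Q**2 (I(Q, G) = (-7/2 - 1*(-1)) - (3 + 2*Q**2) = (-7/2 + 1) + (-3 - 2*Q**2) = -5/2 + (-3 - 2*Q**2) = -11/2 - 2*Q**2)
I(x, 1)*(-24) + 22 = (-11/2 - 2*(-13/7)**2)*(-24) + 22 = (-11/2 - 2*169/49)*(-24) + 22 = (-11/2 - 338/49)*(-24) + 22 = -1215/98*(-24) + 22 = 14580/49 + 22 = 15658/49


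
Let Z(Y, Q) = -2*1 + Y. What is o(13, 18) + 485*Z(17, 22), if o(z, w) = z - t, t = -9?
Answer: 7297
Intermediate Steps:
Z(Y, Q) = -2 + Y
o(z, w) = 9 + z (o(z, w) = z - 1*(-9) = z + 9 = 9 + z)
o(13, 18) + 485*Z(17, 22) = (9 + 13) + 485*(-2 + 17) = 22 + 485*15 = 22 + 7275 = 7297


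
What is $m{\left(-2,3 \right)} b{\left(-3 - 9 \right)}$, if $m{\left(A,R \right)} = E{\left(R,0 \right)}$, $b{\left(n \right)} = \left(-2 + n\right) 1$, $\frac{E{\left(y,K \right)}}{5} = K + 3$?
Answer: $-210$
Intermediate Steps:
$E{\left(y,K \right)} = 15 + 5 K$ ($E{\left(y,K \right)} = 5 \left(K + 3\right) = 5 \left(3 + K\right) = 15 + 5 K$)
$b{\left(n \right)} = -2 + n$
$m{\left(A,R \right)} = 15$ ($m{\left(A,R \right)} = 15 + 5 \cdot 0 = 15 + 0 = 15$)
$m{\left(-2,3 \right)} b{\left(-3 - 9 \right)} = 15 \left(-2 - 12\right) = 15 \left(-14\right) = -210$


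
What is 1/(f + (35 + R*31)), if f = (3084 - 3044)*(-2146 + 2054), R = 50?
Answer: -1/2095 ≈ -0.00047733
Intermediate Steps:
f = -3680 (f = 40*(-92) = -3680)
1/(f + (35 + R*31)) = 1/(-3680 + (35 + 50*31)) = 1/(-3680 + (35 + 1550)) = 1/(-3680 + 1585) = 1/(-2095) = -1/2095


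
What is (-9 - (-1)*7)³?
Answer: -8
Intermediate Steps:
(-9 - (-1)*7)³ = (-9 - 1*(-7))³ = (-9 + 7)³ = (-2)³ = -8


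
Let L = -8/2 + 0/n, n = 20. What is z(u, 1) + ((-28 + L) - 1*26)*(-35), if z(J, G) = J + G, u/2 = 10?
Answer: 2051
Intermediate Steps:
u = 20 (u = 2*10 = 20)
L = -4 (L = -8/2 + 0/20 = -8*½ + 0*(1/20) = -4 + 0 = -4)
z(J, G) = G + J
z(u, 1) + ((-28 + L) - 1*26)*(-35) = (1 + 20) + ((-28 - 4) - 1*26)*(-35) = 21 + (-32 - 26)*(-35) = 21 - 58*(-35) = 21 + 2030 = 2051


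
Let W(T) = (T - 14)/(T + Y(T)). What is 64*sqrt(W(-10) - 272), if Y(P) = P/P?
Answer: 128*I*sqrt(606)/3 ≈ 1050.3*I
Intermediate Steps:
Y(P) = 1
W(T) = (-14 + T)/(1 + T) (W(T) = (T - 14)/(T + 1) = (-14 + T)/(1 + T))
64*sqrt(W(-10) - 272) = 64*sqrt((-14 - 10)/(1 - 10) - 272) = 64*sqrt(-24/(-9) - 272) = 64*sqrt(-1/9*(-24) - 272) = 64*sqrt(8/3 - 272) = 64*sqrt(-808/3) = 64*(2*I*sqrt(606)/3) = 128*I*sqrt(606)/3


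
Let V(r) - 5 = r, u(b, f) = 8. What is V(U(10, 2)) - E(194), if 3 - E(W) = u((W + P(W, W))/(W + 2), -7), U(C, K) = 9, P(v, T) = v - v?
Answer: 19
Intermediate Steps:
P(v, T) = 0
V(r) = 5 + r
E(W) = -5 (E(W) = 3 - 1*8 = 3 - 8 = -5)
V(U(10, 2)) - E(194) = (5 + 9) - 1*(-5) = 14 + 5 = 19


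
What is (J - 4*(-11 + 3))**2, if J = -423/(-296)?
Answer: 97911025/87616 ≈ 1117.5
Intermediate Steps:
J = 423/296 (J = -423*(-1/296) = 423/296 ≈ 1.4291)
(J - 4*(-11 + 3))**2 = (423/296 - 4*(-11 + 3))**2 = (423/296 - 4*(-8))**2 = (423/296 + 32)**2 = (9895/296)**2 = 97911025/87616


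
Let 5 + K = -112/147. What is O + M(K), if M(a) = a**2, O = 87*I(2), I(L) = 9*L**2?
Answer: 1395853/441 ≈ 3165.2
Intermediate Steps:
K = -121/21 (K = -5 - 112/147 = -5 - 112*1/147 = -5 - 16/21 = -121/21 ≈ -5.7619)
O = 3132 (O = 87*(9*2**2) = 87*(9*4) = 87*36 = 3132)
O + M(K) = 3132 + (-121/21)**2 = 3132 + 14641/441 = 1395853/441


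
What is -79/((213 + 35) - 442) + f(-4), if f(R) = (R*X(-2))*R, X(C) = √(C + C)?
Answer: 79/194 + 32*I ≈ 0.40722 + 32.0*I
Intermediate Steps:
X(C) = √2*√C (X(C) = √(2*C) = √2*√C)
f(R) = 2*I*R² (f(R) = (R*(√2*√(-2)))*R = (R*(√2*(I*√2)))*R = (R*(2*I))*R = (2*I*R)*R = 2*I*R²)
-79/((213 + 35) - 442) + f(-4) = -79/((213 + 35) - 442) + 2*I*(-4)² = -79/(248 - 442) + 2*I*16 = -79/(-194) + 32*I = -1/194*(-79) + 32*I = 79/194 + 32*I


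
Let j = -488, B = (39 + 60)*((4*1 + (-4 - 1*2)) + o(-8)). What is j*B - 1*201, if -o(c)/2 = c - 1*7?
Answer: -1352937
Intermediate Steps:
o(c) = 14 - 2*c (o(c) = -2*(c - 1*7) = -2*(c - 7) = -2*(-7 + c) = 14 - 2*c)
B = 2772 (B = (39 + 60)*((4*1 + (-4 - 1*2)) + (14 - 2*(-8))) = 99*((4 + (-4 - 2)) + (14 + 16)) = 99*((4 - 6) + 30) = 99*(-2 + 30) = 99*28 = 2772)
j*B - 1*201 = -488*2772 - 1*201 = -1352736 - 201 = -1352937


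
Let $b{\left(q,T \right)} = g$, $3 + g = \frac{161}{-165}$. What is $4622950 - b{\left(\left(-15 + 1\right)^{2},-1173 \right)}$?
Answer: $\frac{762787406}{165} \approx 4.623 \cdot 10^{6}$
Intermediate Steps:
$g = - \frac{656}{165}$ ($g = -3 + \frac{161}{-165} = -3 + 161 \left(- \frac{1}{165}\right) = -3 - \frac{161}{165} = - \frac{656}{165} \approx -3.9758$)
$b{\left(q,T \right)} = - \frac{656}{165}$
$4622950 - b{\left(\left(-15 + 1\right)^{2},-1173 \right)} = 4622950 - - \frac{656}{165} = 4622950 + \frac{656}{165} = \frac{762787406}{165}$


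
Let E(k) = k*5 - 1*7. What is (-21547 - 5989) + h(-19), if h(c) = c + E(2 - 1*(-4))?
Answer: -27532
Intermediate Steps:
E(k) = -7 + 5*k (E(k) = 5*k - 7 = -7 + 5*k)
h(c) = 23 + c (h(c) = c + (-7 + 5*(2 - 1*(-4))) = c + (-7 + 5*(2 + 4)) = c + (-7 + 5*6) = c + (-7 + 30) = c + 23 = 23 + c)
(-21547 - 5989) + h(-19) = (-21547 - 5989) + (23 - 19) = -27536 + 4 = -27532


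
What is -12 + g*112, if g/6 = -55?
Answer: -36972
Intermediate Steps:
g = -330 (g = 6*(-55) = -330)
-12 + g*112 = -12 - 330*112 = -12 - 36960 = -36972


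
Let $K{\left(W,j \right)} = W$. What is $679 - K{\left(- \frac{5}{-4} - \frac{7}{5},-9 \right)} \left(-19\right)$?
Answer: $\frac{13523}{20} \approx 676.15$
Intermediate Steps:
$679 - K{\left(- \frac{5}{-4} - \frac{7}{5},-9 \right)} \left(-19\right) = 679 - \left(- \frac{5}{-4} - \frac{7}{5}\right) \left(-19\right) = 679 - \left(\left(-5\right) \left(- \frac{1}{4}\right) - \frac{7}{5}\right) \left(-19\right) = 679 - \left(\frac{5}{4} - \frac{7}{5}\right) \left(-19\right) = 679 - \left(- \frac{3}{20}\right) \left(-19\right) = 679 - \frac{57}{20} = \frac{13523}{20}$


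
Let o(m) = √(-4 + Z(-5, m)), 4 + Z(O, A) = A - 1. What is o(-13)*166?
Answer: 166*I*√22 ≈ 778.61*I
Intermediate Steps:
Z(O, A) = -5 + A (Z(O, A) = -4 + (A - 1) = -4 + (-1 + A) = -5 + A)
o(m) = √(-9 + m) (o(m) = √(-4 + (-5 + m)) = √(-9 + m))
o(-13)*166 = √(-9 - 13)*166 = √(-22)*166 = (I*√22)*166 = 166*I*√22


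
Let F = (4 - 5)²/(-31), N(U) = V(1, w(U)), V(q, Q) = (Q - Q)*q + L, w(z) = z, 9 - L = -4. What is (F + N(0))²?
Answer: 161604/961 ≈ 168.16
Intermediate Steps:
L = 13 (L = 9 - 1*(-4) = 9 + 4 = 13)
V(q, Q) = 13 (V(q, Q) = (Q - Q)*q + 13 = 0*q + 13 = 0 + 13 = 13)
N(U) = 13
F = -1/31 (F = (-1)²*(-1/31) = 1*(-1/31) = -1/31 ≈ -0.032258)
(F + N(0))² = (-1/31 + 13)² = (402/31)² = 161604/961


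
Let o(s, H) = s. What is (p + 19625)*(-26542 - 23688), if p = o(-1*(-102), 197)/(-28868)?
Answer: -7114255702885/7217 ≈ -9.8576e+8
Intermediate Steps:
p = -51/14434 (p = -1*(-102)/(-28868) = 102*(-1/28868) = -51/14434 ≈ -0.0035333)
(p + 19625)*(-26542 - 23688) = (-51/14434 + 19625)*(-26542 - 23688) = (283267199/14434)*(-50230) = -7114255702885/7217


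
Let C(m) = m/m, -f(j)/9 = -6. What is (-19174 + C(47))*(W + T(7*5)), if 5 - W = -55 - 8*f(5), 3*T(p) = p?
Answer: -9656801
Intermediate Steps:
f(j) = 54 (f(j) = -9*(-6) = 54)
C(m) = 1
T(p) = p/3
W = 492 (W = 5 - (-55 - 8*54) = 5 - (-55 - 432) = 5 - 1*(-487) = 5 + 487 = 492)
(-19174 + C(47))*(W + T(7*5)) = (-19174 + 1)*(492 + (7*5)/3) = -19173*(492 + (1/3)*35) = -19173*(492 + 35/3) = -19173*1511/3 = -9656801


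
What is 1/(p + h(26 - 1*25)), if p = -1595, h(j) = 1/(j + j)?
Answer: -2/3189 ≈ -0.00062716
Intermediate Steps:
h(j) = 1/(2*j)
1/(p + h(26 - 1*25)) = 1/(-1595 + 1/(2*(26 - 1*25))) = 1/(-1595 + 1/(2*(26 - 25))) = 1/(-1595 + (½)/1) = 1/(-1595 + (½)*1) = 1/(-1595 + ½) = 1/(-3189/2) = -2/3189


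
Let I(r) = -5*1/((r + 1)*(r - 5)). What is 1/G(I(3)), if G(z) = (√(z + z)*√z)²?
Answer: 32/25 ≈ 1.2800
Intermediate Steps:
I(r) = -5/((1 + r)*(-5 + r)) (I(r) = -5*1/((1 + r)*(-5 + r)) = -5/((1 + r)*(-5 + r)))
G(z) = 2*z² (G(z) = (√(2*z)*√z)² = ((√2*√z)*√z)² = (z*√2)² = 2*z²)
1/G(I(3)) = 1/(2*(5/(5 - 1*3² + 4*3))²) = 1/(2*(5/(5 - 1*9 + 12))²) = 1/(2*(5/(5 - 9 + 12))²) = 1/(2*(5/8)²) = 1/(2*(25/64)) = 1/(25/32) = 32/25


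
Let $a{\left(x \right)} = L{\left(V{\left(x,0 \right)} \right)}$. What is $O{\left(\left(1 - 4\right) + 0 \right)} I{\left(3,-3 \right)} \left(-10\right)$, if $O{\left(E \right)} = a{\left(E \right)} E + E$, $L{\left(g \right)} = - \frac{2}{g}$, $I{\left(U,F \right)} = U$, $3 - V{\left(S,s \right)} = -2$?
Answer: $54$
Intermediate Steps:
$V{\left(S,s \right)} = 5$ ($V{\left(S,s \right)} = 3 - -2 = 3 + 2 = 5$)
$a{\left(x \right)} = - \frac{2}{5}$
$O{\left(E \right)} = \frac{3 E}{5}$ ($O{\left(E \right)} = - \frac{2 E}{5} + E = \frac{3 E}{5}$)
$O{\left(\left(1 - 4\right) + 0 \right)} I{\left(3,-3 \right)} \left(-10\right) = \frac{3 \left(\left(1 - 4\right) + 0\right)}{5} \cdot 3 \left(-10\right) = \frac{3 \left(-3 + 0\right)}{5} \cdot 3 \left(-10\right) = \frac{3}{5} \left(-3\right) 3 \left(-10\right) = \left(- \frac{9}{5}\right) 3 \left(-10\right) = \left(- \frac{27}{5}\right) \left(-10\right) = 54$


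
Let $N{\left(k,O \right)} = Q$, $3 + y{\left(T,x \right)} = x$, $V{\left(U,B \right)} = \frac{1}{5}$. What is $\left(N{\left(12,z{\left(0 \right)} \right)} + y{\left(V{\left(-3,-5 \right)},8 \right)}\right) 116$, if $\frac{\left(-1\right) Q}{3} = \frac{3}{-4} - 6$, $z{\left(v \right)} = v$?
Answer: $2929$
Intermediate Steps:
$V{\left(U,B \right)} = \frac{1}{5}$
$y{\left(T,x \right)} = -3 + x$
$Q = \frac{81}{4}$ ($Q = - 3 \left(\frac{3}{-4} - 6\right) = - 3 \left(3 \left(- \frac{1}{4}\right) - 6\right) = - 3 \left(- \frac{3}{4} - 6\right) = \left(-3\right) \left(- \frac{27}{4}\right) = \frac{81}{4} \approx 20.25$)
$N{\left(k,O \right)} = \frac{81}{4}$
$\left(N{\left(12,z{\left(0 \right)} \right)} + y{\left(V{\left(-3,-5 \right)},8 \right)}\right) 116 = \left(\frac{81}{4} + \left(-3 + 8\right)\right) 116 = \left(\frac{81}{4} + 5\right) 116 = \frac{101}{4} \cdot 116 = 2929$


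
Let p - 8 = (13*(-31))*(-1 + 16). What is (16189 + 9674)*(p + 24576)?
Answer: 479474157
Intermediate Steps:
p = -6037 (p = 8 + (13*(-31))*(-1 + 16) = 8 - 403*15 = 8 - 6045 = -6037)
(16189 + 9674)*(p + 24576) = (16189 + 9674)*(-6037 + 24576) = 25863*18539 = 479474157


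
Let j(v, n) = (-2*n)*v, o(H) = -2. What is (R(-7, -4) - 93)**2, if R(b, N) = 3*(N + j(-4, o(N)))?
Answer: 23409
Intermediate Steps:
j(v, n) = -2*n*v
R(b, N) = -48 + 3*N (R(b, N) = 3*(N - 2*(-2)*(-4)) = 3*(N - 16) = 3*(-16 + N) = -48 + 3*N)
(R(-7, -4) - 93)**2 = ((-48 + 3*(-4)) - 93)**2 = ((-48 - 12) - 93)**2 = (-60 - 93)**2 = (-153)**2 = 23409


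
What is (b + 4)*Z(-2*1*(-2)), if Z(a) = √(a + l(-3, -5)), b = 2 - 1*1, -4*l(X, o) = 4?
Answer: 5*√3 ≈ 8.6602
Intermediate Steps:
l(X, o) = -1 (l(X, o) = -¼*4 = -1)
b = 1 (b = 2 - 1 = 1)
Z(a) = √(-1 + a) (Z(a) = √(a - 1) = √(-1 + a))
(b + 4)*Z(-2*1*(-2)) = (1 + 4)*√(-1 - 2*1*(-2)) = 5*√(-1 - 2*(-2)) = 5*√(-1 + 4) = 5*√3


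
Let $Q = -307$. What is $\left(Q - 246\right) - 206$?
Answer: $-759$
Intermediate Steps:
$\left(Q - 246\right) - 206 = \left(-307 - 246\right) - 206 = -553 - 206 = -759$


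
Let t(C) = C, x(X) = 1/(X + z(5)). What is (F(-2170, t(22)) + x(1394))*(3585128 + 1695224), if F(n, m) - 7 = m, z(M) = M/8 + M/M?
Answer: 22204428768/145 ≈ 1.5313e+8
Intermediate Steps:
z(M) = 1 + M/8 (z(M) = M*(⅛) + 1 = M/8 + 1 = 1 + M/8)
x(X) = 1/(13/8 + X) (x(X) = 1/(X + (1 + (⅛)*5)) = 1/(X + (1 + 5/8)) = 1/(X + 13/8) = 1/(13/8 + X))
F(n, m) = 7 + m
(F(-2170, t(22)) + x(1394))*(3585128 + 1695224) = ((7 + 22) + 8/(13 + 8*1394))*(3585128 + 1695224) = (29 + 8/(13 + 11152))*5280352 = (29 + 8/11165)*5280352 = (323793/11165)*5280352 = 22204428768/145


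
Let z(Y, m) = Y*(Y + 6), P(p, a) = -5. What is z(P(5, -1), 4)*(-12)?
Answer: 60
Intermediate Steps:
z(Y, m) = Y*(6 + Y)
z(P(5, -1), 4)*(-12) = -5*(6 - 5)*(-12) = -5*1*(-12) = -5*(-12) = 60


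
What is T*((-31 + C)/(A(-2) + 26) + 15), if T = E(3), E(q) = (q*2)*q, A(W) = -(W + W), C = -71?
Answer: 1044/5 ≈ 208.80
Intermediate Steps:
A(W) = -2*W
E(q) = 2*q**2 (E(q) = (2*q)*q = 2*q**2)
T = 18 (T = 2*3**2 = 2*9 = 18)
T*((-31 + C)/(A(-2) + 26) + 15) = 18*((-31 - 71)/(-2*(-2) + 26) + 15) = 18*(-102/(4 + 26) + 15) = 18*(-102/30 + 15) = 18*(-102*1/30 + 15) = 18*(-17/5 + 15) = 18*(58/5) = 1044/5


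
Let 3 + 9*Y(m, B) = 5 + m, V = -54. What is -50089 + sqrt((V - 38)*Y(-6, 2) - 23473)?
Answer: -50089 + I*sqrt(210889)/3 ≈ -50089.0 + 153.08*I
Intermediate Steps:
Y(m, B) = 2/9 + m/9 (Y(m, B) = -1/3 + (5 + m)/9 = -1/3 + (5/9 + m/9) = 2/9 + m/9)
-50089 + sqrt((V - 38)*Y(-6, 2) - 23473) = -50089 + sqrt((-54 - 38)*(2/9 + (1/9)*(-6)) - 23473) = -50089 + sqrt(-92*(2/9 - 2/3) - 23473) = -50089 + sqrt(-92*(-4/9) - 23473) = -50089 + sqrt(368/9 - 23473) = -50089 + sqrt(-210889/9) = -50089 + I*sqrt(210889)/3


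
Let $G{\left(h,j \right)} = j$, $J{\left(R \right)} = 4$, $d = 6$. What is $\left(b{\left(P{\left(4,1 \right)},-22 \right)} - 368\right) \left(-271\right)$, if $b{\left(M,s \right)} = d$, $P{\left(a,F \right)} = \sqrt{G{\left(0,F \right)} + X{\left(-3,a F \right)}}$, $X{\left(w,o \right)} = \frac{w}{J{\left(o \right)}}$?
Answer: $98102$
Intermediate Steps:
$X{\left(w,o \right)} = \frac{w}{4}$
$P{\left(a,F \right)} = \sqrt{- \frac{3}{4} + F}$ ($P{\left(a,F \right)} = \sqrt{F + \frac{1}{4} \left(-3\right)} = \sqrt{F - \frac{3}{4}} = \sqrt{- \frac{3}{4} + F}$)
$b{\left(M,s \right)} = 6$
$\left(b{\left(P{\left(4,1 \right)},-22 \right)} - 368\right) \left(-271\right) = \left(6 - 368\right) \left(-271\right) = \left(-362\right) \left(-271\right) = 98102$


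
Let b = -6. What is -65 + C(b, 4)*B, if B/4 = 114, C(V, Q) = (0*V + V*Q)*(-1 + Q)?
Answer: -32897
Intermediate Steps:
C(V, Q) = Q*V*(-1 + Q) (C(V, Q) = (0 + Q*V)*(-1 + Q) = (Q*V)*(-1 + Q) = Q*V*(-1 + Q))
B = 456 (B = 4*114 = 456)
-65 + C(b, 4)*B = -65 + (4*(-6)*(-1 + 4))*456 = -65 + (4*(-6)*3)*456 = -65 - 72*456 = -65 - 32832 = -32897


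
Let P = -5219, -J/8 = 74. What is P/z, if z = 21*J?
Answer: 5219/12432 ≈ 0.41980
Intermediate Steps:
J = -592 (J = -8*74 = -592)
z = -12432 (z = 21*(-592) = -12432)
P/z = -5219/(-12432) = -5219*(-1/12432) = 5219/12432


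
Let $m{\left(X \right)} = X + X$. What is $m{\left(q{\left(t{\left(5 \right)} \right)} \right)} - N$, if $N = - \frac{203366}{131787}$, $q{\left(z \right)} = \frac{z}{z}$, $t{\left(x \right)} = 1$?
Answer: $\frac{466940}{131787} \approx 3.5431$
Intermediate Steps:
$q{\left(z \right)} = 1$
$N = - \frac{203366}{131787}$ ($N = \left(-203366\right) \frac{1}{131787} = - \frac{203366}{131787} \approx -1.5431$)
$m{\left(X \right)} = 2 X$
$m{\left(q{\left(t{\left(5 \right)} \right)} \right)} - N = 2 \cdot 1 - - \frac{203366}{131787} = 2 + \frac{203366}{131787} = \frac{466940}{131787}$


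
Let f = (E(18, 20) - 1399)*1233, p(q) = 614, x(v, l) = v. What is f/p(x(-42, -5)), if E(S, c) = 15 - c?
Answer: -865566/307 ≈ -2819.4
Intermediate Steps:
f = -1731132 (f = ((15 - 1*20) - 1399)*1233 = ((15 - 20) - 1399)*1233 = (-5 - 1399)*1233 = -1404*1233 = -1731132)
f/p(x(-42, -5)) = -1731132/614 = -1731132*1/614 = -865566/307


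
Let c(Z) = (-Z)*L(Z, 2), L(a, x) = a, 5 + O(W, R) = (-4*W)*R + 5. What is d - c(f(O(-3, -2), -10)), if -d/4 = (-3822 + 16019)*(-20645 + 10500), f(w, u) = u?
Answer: 494954360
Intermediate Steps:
O(W, R) = -4*R*W (O(W, R) = -5 + ((-4*W)*R + 5) = -5 + (-4*R*W + 5) = -5 + (5 - 4*R*W) = -4*R*W)
d = 494954260 (d = -4*(-3822 + 16019)*(-20645 + 10500) = -48788*(-10145) = -4*(-123738565) = 494954260)
c(Z) = -Z² (c(Z) = (-Z)*Z = -Z²)
d - c(f(O(-3, -2), -10)) = 494954260 - (-1)*(-10)² = 494954260 - (-1)*100 = 494954260 - 1*(-100) = 494954260 + 100 = 494954360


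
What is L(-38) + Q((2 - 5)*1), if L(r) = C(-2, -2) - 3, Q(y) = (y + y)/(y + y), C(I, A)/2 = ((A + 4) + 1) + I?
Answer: 0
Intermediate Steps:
C(I, A) = 10 + 2*A + 2*I (C(I, A) = 2*(((A + 4) + 1) + I) = 2*(((4 + A) + 1) + I) = 2*((5 + A) + I) = 2*(5 + A + I) = 10 + 2*A + 2*I)
Q(y) = 1 (Q(y) = (2*y)/((2*y)) = (2*y)*(1/(2*y)) = 1)
L(r) = -1 (L(r) = (10 + 2*(-2) + 2*(-2)) - 3 = (10 - 4 - 4) - 3 = 2 - 3 = -1)
L(-38) + Q((2 - 5)*1) = -1 + 1 = 0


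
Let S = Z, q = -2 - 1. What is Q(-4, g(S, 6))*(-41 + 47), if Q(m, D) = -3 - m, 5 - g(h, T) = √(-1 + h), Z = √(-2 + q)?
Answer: 6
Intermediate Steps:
q = -3
Z = I*√5 (Z = √(-2 - 3) = √(-5) = I*√5 ≈ 2.2361*I)
S = I*√5 ≈ 2.2361*I
g(h, T) = 5 - √(-1 + h)
Q(-4, g(S, 6))*(-41 + 47) = (-3 - 1*(-4))*(-41 + 47) = (-3 + 4)*6 = 1*6 = 6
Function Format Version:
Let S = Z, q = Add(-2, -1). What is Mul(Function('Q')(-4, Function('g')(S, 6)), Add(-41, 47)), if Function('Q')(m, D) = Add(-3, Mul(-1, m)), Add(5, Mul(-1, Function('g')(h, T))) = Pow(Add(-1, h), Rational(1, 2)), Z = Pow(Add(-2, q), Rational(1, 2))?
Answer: 6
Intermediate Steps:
q = -3
Z = Mul(I, Pow(5, Rational(1, 2))) (Z = Pow(Add(-2, -3), Rational(1, 2)) = Pow(-5, Rational(1, 2)) = Mul(I, Pow(5, Rational(1, 2))) ≈ Mul(2.2361, I))
S = Mul(I, Pow(5, Rational(1, 2))) ≈ Mul(2.2361, I)
Function('g')(h, T) = Add(5, Mul(-1, Pow(Add(-1, h), Rational(1, 2))))
Mul(Function('Q')(-4, Function('g')(S, 6)), Add(-41, 47)) = Mul(Add(-3, Mul(-1, -4)), Add(-41, 47)) = Mul(Add(-3, 4), 6) = Mul(1, 6) = 6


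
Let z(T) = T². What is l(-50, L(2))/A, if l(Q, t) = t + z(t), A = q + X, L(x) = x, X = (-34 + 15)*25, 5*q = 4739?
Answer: 5/394 ≈ 0.012690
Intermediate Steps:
q = 4739/5 (q = (⅕)*4739 = 4739/5 ≈ 947.80)
X = -475 (X = -19*25 = -475)
A = 2364/5 (A = 4739/5 - 475 = 2364/5 ≈ 472.80)
l(Q, t) = t + t²
l(-50, L(2))/A = (2*(1 + 2))/(2364/5) = (2*3)*(5/2364) = 6*(5/2364) = 5/394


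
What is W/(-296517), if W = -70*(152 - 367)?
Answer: -15050/296517 ≈ -0.050756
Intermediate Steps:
W = 15050 (W = -70*(-215) = 15050)
W/(-296517) = 15050/(-296517) = 15050*(-1/296517) = -15050/296517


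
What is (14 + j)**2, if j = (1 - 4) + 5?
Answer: 256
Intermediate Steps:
j = 2 (j = -3 + 5 = 2)
(14 + j)**2 = (14 + 2)**2 = 16**2 = 256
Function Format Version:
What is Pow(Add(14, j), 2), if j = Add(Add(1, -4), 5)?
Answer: 256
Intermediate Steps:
j = 2 (j = Add(-3, 5) = 2)
Pow(Add(14, j), 2) = Pow(Add(14, 2), 2) = Pow(16, 2) = 256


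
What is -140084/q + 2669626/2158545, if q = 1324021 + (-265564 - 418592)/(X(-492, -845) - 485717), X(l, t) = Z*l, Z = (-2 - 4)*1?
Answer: 1560425403193357646/1379724009699728445 ≈ 1.1310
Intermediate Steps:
Z = -6 (Z = -6*1 = -6)
X(l, t) = -6*l
q = 639191682221/482765 (q = 1324021 + (-265564 - 418592)/(-6*(-492) - 485717) = 1324021 - 684156/(2952 - 485717) = 1324021 - 684156/(-482765) = 1324021 - 684156*(-1/482765) = 1324021 + 684156/482765 = 639191682221/482765 ≈ 1.3240e+6)
-140084/q + 2669626/2158545 = -140084/639191682221/482765 + 2669626/2158545 = -140084*482765/639191682221 + 2669626*(1/2158545) = -67627652260/639191682221 + 2669626/2158545 = 1560425403193357646/1379724009699728445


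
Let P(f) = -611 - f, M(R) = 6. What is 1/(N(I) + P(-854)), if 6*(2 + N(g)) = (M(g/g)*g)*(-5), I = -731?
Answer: 1/3896 ≈ 0.00025667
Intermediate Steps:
N(g) = -2 - 5*g (N(g) = -2 + ((6*g)*(-5))/6 = -2 + (-30*g)/6 = -2 - 5*g)
1/(N(I) + P(-854)) = 1/((-2 - 5*(-731)) + (-611 - 1*(-854))) = 1/((-2 + 3655) + (-611 + 854)) = 1/(3653 + 243) = 1/3896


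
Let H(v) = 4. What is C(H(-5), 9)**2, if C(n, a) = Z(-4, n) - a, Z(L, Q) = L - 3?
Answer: 256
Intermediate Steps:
Z(L, Q) = -3 + L
C(n, a) = -7 - a (C(n, a) = (-3 - 4) - a = -7 - a)
C(H(-5), 9)**2 = (-7 - 1*9)**2 = (-7 - 9)**2 = (-16)**2 = 256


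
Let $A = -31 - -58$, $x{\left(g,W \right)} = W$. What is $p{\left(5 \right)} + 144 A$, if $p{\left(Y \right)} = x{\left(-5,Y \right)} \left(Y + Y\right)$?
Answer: $3938$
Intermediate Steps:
$p{\left(Y \right)} = 2 Y^{2}$ ($p{\left(Y \right)} = Y \left(Y + Y\right) = Y 2 Y = 2 Y^{2}$)
$A = 27$ ($A = -31 + 58 = 27$)
$p{\left(5 \right)} + 144 A = 2 \cdot 5^{2} + 144 \cdot 27 = 2 \cdot 25 + 3888 = 50 + 3888 = 3938$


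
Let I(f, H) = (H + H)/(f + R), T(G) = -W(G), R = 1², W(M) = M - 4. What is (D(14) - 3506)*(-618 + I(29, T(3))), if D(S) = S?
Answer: 10789116/5 ≈ 2.1578e+6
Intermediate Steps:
W(M) = -4 + M
R = 1
T(G) = 4 - G (T(G) = -(-4 + G) = 4 - G)
I(f, H) = 2*H/(1 + f) (I(f, H) = (H + H)/(f + 1) = (2*H)/(1 + f) = 2*H/(1 + f))
(D(14) - 3506)*(-618 + I(29, T(3))) = (14 - 3506)*(-618 + 2*(4 - 1*3)/(1 + 29)) = -3492*(-618 + 2*(4 - 3)/30) = -3492*(-618 + 2*1*(1/30)) = -3492*(-618 + 1/15) = -3492*(-9269/15) = 10789116/5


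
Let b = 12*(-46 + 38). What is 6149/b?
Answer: -6149/96 ≈ -64.052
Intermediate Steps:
b = -96 (b = 12*(-8) = -96)
6149/b = 6149/(-96) = 6149*(-1/96) = -6149/96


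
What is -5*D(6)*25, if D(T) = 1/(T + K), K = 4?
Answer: -25/2 ≈ -12.500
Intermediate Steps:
D(T) = 1/(4 + T) (D(T) = 1/(T + 4) = 1/(4 + T))
-5*D(6)*25 = -5/(4 + 6)*25 = -5/10*25 = -5*1/10*25 = -1/2*25 = -25/2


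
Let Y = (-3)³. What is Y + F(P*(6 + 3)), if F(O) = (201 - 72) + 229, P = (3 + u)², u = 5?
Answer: 331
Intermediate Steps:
Y = -27
P = 64 (P = (3 + 5)² = 8² = 64)
F(O) = 358 (F(O) = 129 + 229 = 358)
Y + F(P*(6 + 3)) = -27 + 358 = 331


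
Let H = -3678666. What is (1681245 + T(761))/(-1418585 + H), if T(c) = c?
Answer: -1682006/5097251 ≈ -0.32998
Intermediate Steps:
(1681245 + T(761))/(-1418585 + H) = (1681245 + 761)/(-1418585 - 3678666) = 1682006/(-5097251) = 1682006*(-1/5097251) = -1682006/5097251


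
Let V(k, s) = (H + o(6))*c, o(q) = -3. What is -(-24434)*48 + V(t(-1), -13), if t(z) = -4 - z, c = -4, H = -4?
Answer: 1172860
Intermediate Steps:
V(k, s) = 28 (V(k, s) = (-4 - 3)*(-4) = -7*(-4) = 28)
-(-24434)*48 + V(t(-1), -13) = -(-24434)*48 + 28 = -1286*(-912) + 28 = 1172832 + 28 = 1172860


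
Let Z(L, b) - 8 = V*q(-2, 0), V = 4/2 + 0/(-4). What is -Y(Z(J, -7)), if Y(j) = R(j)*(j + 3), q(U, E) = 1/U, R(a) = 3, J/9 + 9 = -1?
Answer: -30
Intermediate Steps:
J = -90 (J = -81 + 9*(-1) = -81 - 9 = -90)
V = 2 (V = 4*(½) + 0*(-¼) = 2 + 0 = 2)
Z(L, b) = 7 (Z(L, b) = 8 + 2/(-2) = 8 + 2*(-½) = 8 - 1 = 7)
Y(j) = 9 + 3*j (Y(j) = 3*(j + 3) = 3*(3 + j) = 9 + 3*j)
-Y(Z(J, -7)) = -(9 + 3*7) = -(9 + 21) = -1*30 = -30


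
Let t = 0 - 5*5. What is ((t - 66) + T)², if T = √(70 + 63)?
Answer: (91 - √133)² ≈ 6315.1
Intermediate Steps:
T = √133 ≈ 11.533
t = -25 (t = 0 - 25 = -25)
((t - 66) + T)² = ((-25 - 66) + √133)² = (-91 + √133)²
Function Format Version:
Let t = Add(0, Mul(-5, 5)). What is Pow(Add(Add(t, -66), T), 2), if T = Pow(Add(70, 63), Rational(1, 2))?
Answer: Pow(Add(91, Mul(-1, Pow(133, Rational(1, 2)))), 2) ≈ 6315.1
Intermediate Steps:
T = Pow(133, Rational(1, 2)) ≈ 11.533
t = -25 (t = Add(0, -25) = -25)
Pow(Add(Add(t, -66), T), 2) = Pow(Add(Add(-25, -66), Pow(133, Rational(1, 2))), 2) = Pow(Add(-91, Pow(133, Rational(1, 2))), 2)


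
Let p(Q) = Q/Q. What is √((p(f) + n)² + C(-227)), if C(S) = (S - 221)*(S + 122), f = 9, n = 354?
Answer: √173065 ≈ 416.01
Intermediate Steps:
p(Q) = 1
C(S) = (-221 + S)*(122 + S)
√((p(f) + n)² + C(-227)) = √((1 + 354)² + (-26962 + (-227)² - 99*(-227))) = √(355² + (-26962 + 51529 + 22473)) = √(126025 + 47040) = √173065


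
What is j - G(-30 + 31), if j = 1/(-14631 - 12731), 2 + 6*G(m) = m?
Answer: 6839/41043 ≈ 0.16663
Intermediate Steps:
G(m) = -⅓ + m/6
j = -1/27362 (j = 1/(-27362) = -1/27362 ≈ -3.6547e-5)
j - G(-30 + 31) = -1/27362 - (-⅓ + (-30 + 31)/6) = -1/27362 - (-⅓ + (⅙)*1) = -1/27362 - (-⅓ + ⅙) = -1/27362 - 1*(-⅙) = -1/27362 + ⅙ = 6839/41043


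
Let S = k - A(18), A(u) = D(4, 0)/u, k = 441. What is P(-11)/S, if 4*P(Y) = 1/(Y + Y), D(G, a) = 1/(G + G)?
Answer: -18/698533 ≈ -2.5768e-5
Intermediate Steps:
D(G, a) = 1/(2*G)
A(u) = 1/(8*u) (A(u) = ((½)/4)/u = ((½)*(¼))/u = 1/(8*u))
P(Y) = 1/(8*Y) (P(Y) = 1/(4*(Y + Y)) = 1/(4*((2*Y))) = (1/(2*Y))/4 = 1/(8*Y))
S = 63503/144 (S = 441 - 1/(8*18) = 441 - 1*1/144 = 441 - 1/144 = 63503/144 ≈ 440.99)
P(-11)/S = ((⅛)/(-11))/(63503/144) = ((⅛)*(-1/11))*(144/63503) = -1/88*144/63503 = -18/698533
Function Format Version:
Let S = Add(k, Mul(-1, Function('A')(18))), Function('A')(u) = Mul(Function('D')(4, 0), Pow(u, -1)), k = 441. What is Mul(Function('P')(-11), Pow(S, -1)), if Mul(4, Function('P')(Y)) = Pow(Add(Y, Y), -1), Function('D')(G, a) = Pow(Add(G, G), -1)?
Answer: Rational(-18, 698533) ≈ -2.5768e-5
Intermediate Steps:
Function('D')(G, a) = Mul(Rational(1, 2), Pow(G, -1)) (Function('D')(G, a) = Pow(Mul(2, G), -1) = Mul(Rational(1, 2), Pow(G, -1)))
Function('A')(u) = Mul(Rational(1, 8), Pow(u, -1)) (Function('A')(u) = Mul(Mul(Rational(1, 2), Pow(4, -1)), Pow(u, -1)) = Mul(Mul(Rational(1, 2), Rational(1, 4)), Pow(u, -1)) = Mul(Rational(1, 8), Pow(u, -1)))
Function('P')(Y) = Mul(Rational(1, 8), Pow(Y, -1)) (Function('P')(Y) = Mul(Rational(1, 4), Pow(Add(Y, Y), -1)) = Mul(Rational(1, 4), Pow(Mul(2, Y), -1)) = Mul(Rational(1, 4), Mul(Rational(1, 2), Pow(Y, -1))) = Mul(Rational(1, 8), Pow(Y, -1)))
S = Rational(63503, 144) (S = Add(441, Mul(-1, Mul(Rational(1, 8), Pow(18, -1)))) = Add(441, Mul(-1, Mul(Rational(1, 8), Rational(1, 18)))) = Add(441, Mul(-1, Rational(1, 144))) = Add(441, Rational(-1, 144)) = Rational(63503, 144) ≈ 440.99)
Mul(Function('P')(-11), Pow(S, -1)) = Mul(Mul(Rational(1, 8), Pow(-11, -1)), Pow(Rational(63503, 144), -1)) = Mul(Mul(Rational(1, 8), Rational(-1, 11)), Rational(144, 63503)) = Mul(Rational(-1, 88), Rational(144, 63503)) = Rational(-18, 698533)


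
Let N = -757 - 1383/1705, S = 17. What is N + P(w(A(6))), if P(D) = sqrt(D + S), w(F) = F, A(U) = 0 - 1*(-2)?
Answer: -1292068/1705 + sqrt(19) ≈ -753.45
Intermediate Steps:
A(U) = 2 (A(U) = 0 + 2 = 2)
P(D) = sqrt(17 + D) (P(D) = sqrt(D + 17) = sqrt(17 + D))
N = -1292068/1705 (N = -757 - 1383/1705 = -1292068/1705 ≈ -757.81)
N + P(w(A(6))) = -1292068/1705 + sqrt(17 + 2) = -1292068/1705 + sqrt(19)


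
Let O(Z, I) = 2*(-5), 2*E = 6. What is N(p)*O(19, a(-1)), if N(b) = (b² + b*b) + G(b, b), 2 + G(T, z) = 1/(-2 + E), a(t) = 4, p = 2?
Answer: -70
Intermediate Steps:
E = 3 (E = (½)*6 = 3)
G(T, z) = -1 (G(T, z) = -2 + 1/(-2 + 3) = -2 + 1/1 = -2 + 1 = -1)
O(Z, I) = -10
N(b) = -1 + 2*b² (N(b) = (b² + b*b) - 1 = (b² + b²) - 1 = 2*b² - 1 = -1 + 2*b²)
N(p)*O(19, a(-1)) = (-1 + 2*2²)*(-10) = (-1 + 2*4)*(-10) = (-1 + 8)*(-10) = 7*(-10) = -70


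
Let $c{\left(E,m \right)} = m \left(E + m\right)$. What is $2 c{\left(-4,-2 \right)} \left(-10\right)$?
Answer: $-240$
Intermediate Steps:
$2 c{\left(-4,-2 \right)} \left(-10\right) = 2 \left(- 2 \left(-4 - 2\right)\right) \left(-10\right) = 2 \left(\left(-2\right) \left(-6\right)\right) \left(-10\right) = 2 \cdot 12 \left(-10\right) = 24 \left(-10\right) = -240$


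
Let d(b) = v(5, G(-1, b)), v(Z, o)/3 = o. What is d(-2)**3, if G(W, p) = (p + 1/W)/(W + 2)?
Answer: -729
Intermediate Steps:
G(W, p) = (p + 1/W)/(2 + W)
v(Z, o) = 3*o
d(b) = -3 + 3*b (d(b) = 3*((1 - b)/((-1)*(2 - 1))) = 3*(-1*(1 - b)/1) = 3*(-1*1*(1 - b)) = 3*(-1 + b) = -3 + 3*b)
d(-2)**3 = (-3 + 3*(-2))**3 = (-3 - 6)**3 = (-9)**3 = -729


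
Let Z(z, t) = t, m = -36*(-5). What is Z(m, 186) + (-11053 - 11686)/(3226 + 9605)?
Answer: 2363827/12831 ≈ 184.23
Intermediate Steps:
m = 180
Z(m, 186) + (-11053 - 11686)/(3226 + 9605) = 186 + (-11053 - 11686)/(3226 + 9605) = 186 - 22739/12831 = 2363827/12831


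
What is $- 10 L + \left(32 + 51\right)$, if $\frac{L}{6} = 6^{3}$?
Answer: $-12877$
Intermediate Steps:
$L = 1296$ ($L = 6 \cdot 6^{3} = 6 \cdot 216 = 1296$)
$- 10 L + \left(32 + 51\right) = \left(-10\right) 1296 + \left(32 + 51\right) = -12960 + 83 = -12877$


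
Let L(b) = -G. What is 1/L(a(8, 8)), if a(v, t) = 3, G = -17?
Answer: 1/17 ≈ 0.058824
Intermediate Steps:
L(b) = 17 (L(b) = -1*(-17) = 17)
1/L(a(8, 8)) = 1/17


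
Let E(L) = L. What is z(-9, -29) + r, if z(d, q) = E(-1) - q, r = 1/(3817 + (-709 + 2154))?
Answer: 147337/5262 ≈ 28.000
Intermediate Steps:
r = 1/5262 (r = 1/(3817 + 1445) = 1/5262 ≈ 0.00019004)
z(d, q) = -1 - q
z(-9, -29) + r = (-1 - 1*(-29)) + 1/5262 = (-1 + 29) + 1/5262 = 28 + 1/5262 = 147337/5262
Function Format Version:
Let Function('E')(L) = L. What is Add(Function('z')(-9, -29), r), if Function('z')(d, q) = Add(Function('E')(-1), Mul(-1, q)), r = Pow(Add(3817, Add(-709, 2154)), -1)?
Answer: Rational(147337, 5262) ≈ 28.000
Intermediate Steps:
r = Rational(1, 5262) (r = Pow(Add(3817, 1445), -1) = Pow(5262, -1) = Rational(1, 5262) ≈ 0.00019004)
Function('z')(d, q) = Add(-1, Mul(-1, q))
Add(Function('z')(-9, -29), r) = Add(Add(-1, Mul(-1, -29)), Rational(1, 5262)) = Add(Add(-1, 29), Rational(1, 5262)) = Add(28, Rational(1, 5262)) = Rational(147337, 5262)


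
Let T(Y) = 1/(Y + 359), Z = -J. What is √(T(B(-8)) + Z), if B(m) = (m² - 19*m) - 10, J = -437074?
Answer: √139524948215/565 ≈ 661.12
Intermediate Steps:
B(m) = -10 + m² - 19*m
Z = 437074 (Z = -1*(-437074) = 437074)
T(Y) = 1/(359 + Y)
√(T(B(-8)) + Z) = √(1/(359 + (-10 + (-8)² - 19*(-8))) + 437074) = √(1/(359 + (-10 + 64 + 152)) + 437074) = √(1/(359 + 206) + 437074) = √(1/565 + 437074) = √(246946811/565) = √139524948215/565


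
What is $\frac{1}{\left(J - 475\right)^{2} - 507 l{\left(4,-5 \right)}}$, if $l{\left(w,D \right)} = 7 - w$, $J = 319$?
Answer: $\frac{1}{22815} \approx 4.3831 \cdot 10^{-5}$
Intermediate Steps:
$\frac{1}{\left(J - 475\right)^{2} - 507 l{\left(4,-5 \right)}} = \frac{1}{\left(319 - 475\right)^{2} - 507 \left(7 - 4\right)} = \frac{1}{\left(-156\right)^{2} - 507 \left(7 - 4\right)} = \frac{1}{24336 - 1521} = \frac{1}{22815}$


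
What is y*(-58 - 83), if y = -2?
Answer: 282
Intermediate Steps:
y*(-58 - 83) = -2*(-58 - 83) = -2*(-141) = 282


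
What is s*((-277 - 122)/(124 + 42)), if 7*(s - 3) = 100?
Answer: -6897/166 ≈ -41.548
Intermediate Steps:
s = 121/7 (s = 3 + (⅐)*100 = 3 + 100/7 = 121/7 ≈ 17.286)
s*((-277 - 122)/(124 + 42)) = 121*((-277 - 122)/(124 + 42))/7 = 121*(-399/166)/7 = 121*(-399*1/166)/7 = (121/7)*(-399/166) = -6897/166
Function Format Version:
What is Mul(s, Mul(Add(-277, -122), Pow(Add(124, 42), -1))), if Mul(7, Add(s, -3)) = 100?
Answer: Rational(-6897, 166) ≈ -41.548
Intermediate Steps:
s = Rational(121, 7) (s = Add(3, Mul(Rational(1, 7), 100)) = Add(3, Rational(100, 7)) = Rational(121, 7) ≈ 17.286)
Mul(s, Mul(Add(-277, -122), Pow(Add(124, 42), -1))) = Mul(Rational(121, 7), Mul(Add(-277, -122), Pow(Add(124, 42), -1))) = Mul(Rational(121, 7), Mul(-399, Pow(166, -1))) = Mul(Rational(121, 7), Mul(-399, Rational(1, 166))) = Mul(Rational(121, 7), Rational(-399, 166)) = Rational(-6897, 166)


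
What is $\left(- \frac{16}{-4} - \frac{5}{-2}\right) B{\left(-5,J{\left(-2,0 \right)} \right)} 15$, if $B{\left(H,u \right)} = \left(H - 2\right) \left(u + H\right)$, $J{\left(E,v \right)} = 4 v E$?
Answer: $\frac{6825}{2} \approx 3412.5$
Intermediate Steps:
$J{\left(E,v \right)} = 4 E v$
$B{\left(H,u \right)} = \left(-2 + H\right) \left(H + u\right)$
$\left(- \frac{16}{-4} - \frac{5}{-2}\right) B{\left(-5,J{\left(-2,0 \right)} \right)} 15 = \left(- \frac{16}{-4} - \frac{5}{-2}\right) \left(\left(-5\right)^{2} - -10 - 2 \cdot 4 \left(-2\right) 0 - 5 \cdot 4 \left(-2\right) 0\right) 15 = \left(\left(-16\right) \left(- \frac{1}{4}\right) - - \frac{5}{2}\right) \left(25 + 10 - 0 - 0\right) 15 = \left(4 + \frac{5}{2}\right) \left(25 + 10 + 0 + 0\right) 15 = \frac{13}{2} \cdot 35 \cdot 15 = \frac{455}{2} \cdot 15 = \frac{6825}{2}$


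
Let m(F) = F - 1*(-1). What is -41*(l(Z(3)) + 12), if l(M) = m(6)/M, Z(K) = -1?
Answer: -205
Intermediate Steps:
m(F) = 1 + F (m(F) = F + 1 = 1 + F)
l(M) = 7/M (l(M) = (1 + 6)/M = 7/M)
-41*(l(Z(3)) + 12) = -41*(7/(-1) + 12) = -41*(7*(-1) + 12) = -41*(-7 + 12) = -41*5 = -205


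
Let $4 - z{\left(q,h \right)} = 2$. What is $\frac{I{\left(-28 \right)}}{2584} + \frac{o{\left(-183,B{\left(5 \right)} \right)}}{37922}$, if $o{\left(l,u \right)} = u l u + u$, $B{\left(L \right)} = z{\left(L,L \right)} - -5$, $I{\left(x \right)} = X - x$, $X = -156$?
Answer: $- \frac{1750416}{6124403} \approx -0.28581$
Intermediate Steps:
$z{\left(q,h \right)} = 2$ ($z{\left(q,h \right)} = 4 - 2 = 2$)
$I{\left(x \right)} = -156 - x$
$B{\left(L \right)} = 7$ ($B{\left(L \right)} = 2 - -5 = 2 + 5 = 7$)
$o{\left(l,u \right)} = u + l u^{2}$ ($o{\left(l,u \right)} = l u u + u = l u^{2} + u = u + l u^{2}$)
$\frac{I{\left(-28 \right)}}{2584} + \frac{o{\left(-183,B{\left(5 \right)} \right)}}{37922} = \frac{-156 - -28}{2584} + \frac{7 \left(1 - 1281\right)}{37922} = \left(-156 + 28\right) \frac{1}{2584} + 7 \left(1 - 1281\right) \frac{1}{37922} = \left(-128\right) \frac{1}{2584} + 7 \left(-1280\right) \frac{1}{37922} = - \frac{16}{323} - \frac{4480}{18961} = - \frac{1750416}{6124403}$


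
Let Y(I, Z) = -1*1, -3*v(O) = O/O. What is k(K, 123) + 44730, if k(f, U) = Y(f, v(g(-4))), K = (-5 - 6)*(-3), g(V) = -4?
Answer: 44729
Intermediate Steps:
v(O) = -1/3 (v(O) = -O/(3*O) = -1/3*1 = -1/3)
Y(I, Z) = -1
K = 33 (K = -11*(-3) = 33)
k(f, U) = -1
k(K, 123) + 44730 = -1 + 44730 = 44729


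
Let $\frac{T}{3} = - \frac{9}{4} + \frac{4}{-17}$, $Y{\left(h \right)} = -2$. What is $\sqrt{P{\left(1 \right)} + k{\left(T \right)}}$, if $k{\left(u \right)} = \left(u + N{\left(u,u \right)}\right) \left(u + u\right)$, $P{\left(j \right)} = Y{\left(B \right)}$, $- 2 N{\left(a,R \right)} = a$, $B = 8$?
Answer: $\frac{\sqrt{247801}}{68} \approx 7.3205$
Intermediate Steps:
$N{\left(a,R \right)} = - \frac{a}{2}$
$P{\left(j \right)} = -2$
$T = - \frac{507}{68}$ ($T = 3 \left(- \frac{9}{4} + \frac{4}{-17}\right) = 3 \left(\left(-9\right) \frac{1}{4} + 4 \left(- \frac{1}{17}\right)\right) = 3 \left(- \frac{9}{4} - \frac{4}{17}\right) = 3 \left(- \frac{169}{68}\right) = - \frac{507}{68} \approx -7.4559$)
$k{\left(u \right)} = u^{2}$ ($k{\left(u \right)} = \left(u - \frac{u}{2}\right) \left(u + u\right) = \frac{u}{2} \cdot 2 u = u^{2}$)
$\sqrt{P{\left(1 \right)} + k{\left(T \right)}} = \sqrt{-2 + \left(- \frac{507}{68}\right)^{2}} = \sqrt{-2 + \frac{257049}{4624}} = \sqrt{\frac{247801}{4624}} = \frac{\sqrt{247801}}{68}$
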